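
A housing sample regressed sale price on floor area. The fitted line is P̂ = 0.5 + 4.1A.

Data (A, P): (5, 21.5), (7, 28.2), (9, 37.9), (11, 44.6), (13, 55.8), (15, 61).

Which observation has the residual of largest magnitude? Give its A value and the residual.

A = 13, e = 2

A=5: P̂ = 0.5 + 4.1·5 = 21; e = 21.5 − 21 = 0.5
A=7: P̂ = 0.5 + 4.1·7 = 29.2; e = 28.2 − 29.2 = -1
A=9: P̂ = 0.5 + 4.1·9 = 37.4; e = 37.9 − 37.4 = 0.5
A=11: P̂ = 0.5 + 4.1·11 = 45.6; e = 44.6 − 45.6 = -1
A=13: P̂ = 0.5 + 4.1·13 = 53.8; e = 55.8 − 53.8 = 2
A=15: P̂ = 0.5 + 4.1·15 = 62; e = 61 − 62 = -1
Largest |e| is 2 at A = 13, residual 2.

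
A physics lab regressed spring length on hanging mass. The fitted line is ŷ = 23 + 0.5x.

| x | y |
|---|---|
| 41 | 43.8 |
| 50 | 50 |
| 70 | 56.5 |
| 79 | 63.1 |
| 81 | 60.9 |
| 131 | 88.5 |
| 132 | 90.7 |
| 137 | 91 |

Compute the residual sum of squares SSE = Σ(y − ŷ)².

SSE = 16.6

x=41: ŷ = 23 + 0.5·41 = 43.5; r = 43.8 − 43.5 = 0.3
x=50: ŷ = 23 + 0.5·50 = 48; r = 50 − 48 = 2
x=70: ŷ = 23 + 0.5·70 = 58; r = 56.5 − 58 = -1.5
x=79: ŷ = 23 + 0.5·79 = 62.5; r = 63.1 − 62.5 = 0.6
x=81: ŷ = 23 + 0.5·81 = 63.5; r = 60.9 − 63.5 = -2.6
x=131: ŷ = 23 + 0.5·131 = 88.5; r = 88.5 − 88.5 = 0
x=132: ŷ = 23 + 0.5·132 = 89; r = 90.7 − 89 = 1.7
x=137: ŷ = 23 + 0.5·137 = 91.5; r = 91 − 91.5 = -0.5
SSE = 0.09 + 4 + 2.25 + 0.36 + 6.76 + 0 + 2.89 + 0.25 = 16.6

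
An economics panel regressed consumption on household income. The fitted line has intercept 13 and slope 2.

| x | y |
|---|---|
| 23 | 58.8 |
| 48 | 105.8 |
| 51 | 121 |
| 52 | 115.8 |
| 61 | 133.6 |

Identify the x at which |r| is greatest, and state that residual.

x = 51, r = 6

x=23: ŷ = 13 + 2·23 = 59; r = 58.8 − 59 = -0.2
x=48: ŷ = 13 + 2·48 = 109; r = 105.8 − 109 = -3.2
x=51: ŷ = 13 + 2·51 = 115; r = 121 − 115 = 6
x=52: ŷ = 13 + 2·52 = 117; r = 115.8 − 117 = -1.2
x=61: ŷ = 13 + 2·61 = 135; r = 133.6 − 135 = -1.4
Largest |r| is 6 at x = 51, residual 6.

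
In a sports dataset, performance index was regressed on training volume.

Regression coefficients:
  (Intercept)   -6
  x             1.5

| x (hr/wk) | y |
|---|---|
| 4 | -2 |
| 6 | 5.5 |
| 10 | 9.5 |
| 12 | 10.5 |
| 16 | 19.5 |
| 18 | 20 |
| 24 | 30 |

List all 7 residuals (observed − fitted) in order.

x=4: ŷ = -6 + 1.5·4 = 0; e = -2 − 0 = -2
x=6: ŷ = -6 + 1.5·6 = 3; e = 5.5 − 3 = 2.5
x=10: ŷ = -6 + 1.5·10 = 9; e = 9.5 − 9 = 0.5
x=12: ŷ = -6 + 1.5·12 = 12; e = 10.5 − 12 = -1.5
x=16: ŷ = -6 + 1.5·16 = 18; e = 19.5 − 18 = 1.5
x=18: ŷ = -6 + 1.5·18 = 21; e = 20 − 21 = -1
x=24: ŷ = -6 + 1.5·24 = 30; e = 30 − 30 = 0

-2, 2.5, 0.5, -1.5, 1.5, -1, 0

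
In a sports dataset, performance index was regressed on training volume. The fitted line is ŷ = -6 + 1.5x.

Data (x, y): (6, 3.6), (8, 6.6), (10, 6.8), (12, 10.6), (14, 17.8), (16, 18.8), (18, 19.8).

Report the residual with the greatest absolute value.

e = 2.8

x=6: ŷ = -6 + 1.5·6 = 3; e = 3.6 − 3 = 0.6
x=8: ŷ = -6 + 1.5·8 = 6; e = 6.6 − 6 = 0.6
x=10: ŷ = -6 + 1.5·10 = 9; e = 6.8 − 9 = -2.2
x=12: ŷ = -6 + 1.5·12 = 12; e = 10.6 − 12 = -1.4
x=14: ŷ = -6 + 1.5·14 = 15; e = 17.8 − 15 = 2.8
x=16: ŷ = -6 + 1.5·16 = 18; e = 18.8 − 18 = 0.8
x=18: ŷ = -6 + 1.5·18 = 21; e = 19.8 − 21 = -1.2
Largest |e| is 2.8 at x = 14, residual 2.8.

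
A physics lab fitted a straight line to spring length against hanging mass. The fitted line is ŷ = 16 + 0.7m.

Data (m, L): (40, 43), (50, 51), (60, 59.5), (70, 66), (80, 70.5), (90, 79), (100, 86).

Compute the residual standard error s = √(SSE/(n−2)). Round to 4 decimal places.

m=40: ŷ = 16 + 0.7·40 = 44; r = 43 − 44 = -1
m=50: ŷ = 16 + 0.7·50 = 51; r = 51 − 51 = 0
m=60: ŷ = 16 + 0.7·60 = 58; r = 59.5 − 58 = 1.5
m=70: ŷ = 16 + 0.7·70 = 65; r = 66 − 65 = 1
m=80: ŷ = 16 + 0.7·80 = 72; r = 70.5 − 72 = -1.5
m=90: ŷ = 16 + 0.7·90 = 79; r = 79 − 79 = 0
m=100: ŷ = 16 + 0.7·100 = 86; r = 86 − 86 = 0
SSE = 1 + 0 + 2.25 + 1 + 2.25 + 0 + 0 = 6.5
s = √(6.5/5) = √1.3 ≈ 1.1402

s = 1.1402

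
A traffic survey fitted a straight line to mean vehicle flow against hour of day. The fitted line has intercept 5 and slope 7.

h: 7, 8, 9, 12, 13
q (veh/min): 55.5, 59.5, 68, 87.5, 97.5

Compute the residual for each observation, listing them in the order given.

h=7: ŷ = 5 + 7·7 = 54; e = 55.5 − 54 = 1.5
h=8: ŷ = 5 + 7·8 = 61; e = 59.5 − 61 = -1.5
h=9: ŷ = 5 + 7·9 = 68; e = 68 − 68 = 0
h=12: ŷ = 5 + 7·12 = 89; e = 87.5 − 89 = -1.5
h=13: ŷ = 5 + 7·13 = 96; e = 97.5 − 96 = 1.5

1.5, -1.5, 0, -1.5, 1.5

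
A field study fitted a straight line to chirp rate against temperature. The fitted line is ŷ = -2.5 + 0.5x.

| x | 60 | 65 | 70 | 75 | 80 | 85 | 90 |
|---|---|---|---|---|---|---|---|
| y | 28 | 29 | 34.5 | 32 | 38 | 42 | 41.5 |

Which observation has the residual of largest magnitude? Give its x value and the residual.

x=60: ŷ = -2.5 + 0.5·60 = 27.5; r = 28 − 27.5 = 0.5
x=65: ŷ = -2.5 + 0.5·65 = 30; r = 29 − 30 = -1
x=70: ŷ = -2.5 + 0.5·70 = 32.5; r = 34.5 − 32.5 = 2
x=75: ŷ = -2.5 + 0.5·75 = 35; r = 32 − 35 = -3
x=80: ŷ = -2.5 + 0.5·80 = 37.5; r = 38 − 37.5 = 0.5
x=85: ŷ = -2.5 + 0.5·85 = 40; r = 42 − 40 = 2
x=90: ŷ = -2.5 + 0.5·90 = 42.5; r = 41.5 − 42.5 = -1
Largest |r| is 3 at x = 75, residual -3.

x = 75, r = -3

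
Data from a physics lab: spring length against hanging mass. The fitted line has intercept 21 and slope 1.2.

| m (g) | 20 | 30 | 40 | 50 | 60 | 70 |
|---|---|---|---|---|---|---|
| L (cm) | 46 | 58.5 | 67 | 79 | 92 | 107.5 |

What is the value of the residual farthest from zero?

m=20: ŷ = 21 + 1.2·20 = 45; e = 46 − 45 = 1
m=30: ŷ = 21 + 1.2·30 = 57; e = 58.5 − 57 = 1.5
m=40: ŷ = 21 + 1.2·40 = 69; e = 67 − 69 = -2
m=50: ŷ = 21 + 1.2·50 = 81; e = 79 − 81 = -2
m=60: ŷ = 21 + 1.2·60 = 93; e = 92 − 93 = -1
m=70: ŷ = 21 + 1.2·70 = 105; e = 107.5 − 105 = 2.5
Largest |e| is 2.5 at m = 70, residual 2.5.

e = 2.5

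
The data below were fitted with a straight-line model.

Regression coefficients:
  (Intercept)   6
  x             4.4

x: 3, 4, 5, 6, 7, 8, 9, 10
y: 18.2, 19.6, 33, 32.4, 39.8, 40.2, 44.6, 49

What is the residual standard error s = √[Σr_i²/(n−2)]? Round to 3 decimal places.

s = 3.000

x=3: ŷ = 6 + 4.4·3 = 19.2; r = 18.2 − 19.2 = -1
x=4: ŷ = 6 + 4.4·4 = 23.6; r = 19.6 − 23.6 = -4
x=5: ŷ = 6 + 4.4·5 = 28; r = 33 − 28 = 5
x=6: ŷ = 6 + 4.4·6 = 32.4; r = 32.4 − 32.4 = 0
x=7: ŷ = 6 + 4.4·7 = 36.8; r = 39.8 − 36.8 = 3
x=8: ŷ = 6 + 4.4·8 = 41.2; r = 40.2 − 41.2 = -1
x=9: ŷ = 6 + 4.4·9 = 45.6; r = 44.6 − 45.6 = -1
x=10: ŷ = 6 + 4.4·10 = 50; r = 49 − 50 = -1
SSE = 1 + 16 + 25 + 0 + 9 + 1 + 1 + 1 = 54
s = √(54/6) = √9 ≈ 3.000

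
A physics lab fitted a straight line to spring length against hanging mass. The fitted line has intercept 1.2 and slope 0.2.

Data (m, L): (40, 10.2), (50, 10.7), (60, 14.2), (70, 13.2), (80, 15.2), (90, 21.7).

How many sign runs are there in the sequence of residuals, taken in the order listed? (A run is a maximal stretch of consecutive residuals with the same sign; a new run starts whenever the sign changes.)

5 runs

m=40: L̂ = 1.2 + 0.2·40 = 9.2; e = 10.2 − 9.2 = 1
m=50: L̂ = 1.2 + 0.2·50 = 11.2; e = 10.7 − 11.2 = -0.5
m=60: L̂ = 1.2 + 0.2·60 = 13.2; e = 14.2 − 13.2 = 1
m=70: L̂ = 1.2 + 0.2·70 = 15.2; e = 13.2 − 15.2 = -2
m=80: L̂ = 1.2 + 0.2·80 = 17.2; e = 15.2 − 17.2 = -2
m=90: L̂ = 1.2 + 0.2·90 = 19.2; e = 21.7 − 19.2 = 2.5
Signs: + − + − − +
Runs: +×1, −×1, +×1, −×2, +×1 → 5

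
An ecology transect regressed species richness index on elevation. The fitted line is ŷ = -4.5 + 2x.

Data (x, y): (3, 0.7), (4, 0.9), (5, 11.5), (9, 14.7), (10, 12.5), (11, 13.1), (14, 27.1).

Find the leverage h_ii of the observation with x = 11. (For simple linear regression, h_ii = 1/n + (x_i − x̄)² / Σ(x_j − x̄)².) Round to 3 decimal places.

h = 0.233

x̄ = (3 + 4 + 5 + 9 + 10 + 11 + 14)/7 = 8
Σ(x − x̄)² = 25 + 16 + 9 + 1 + 4 + 9 + 36 = 100
h = 1/7 + (3)²/100 = 0.142857 + 0.09 = 0.233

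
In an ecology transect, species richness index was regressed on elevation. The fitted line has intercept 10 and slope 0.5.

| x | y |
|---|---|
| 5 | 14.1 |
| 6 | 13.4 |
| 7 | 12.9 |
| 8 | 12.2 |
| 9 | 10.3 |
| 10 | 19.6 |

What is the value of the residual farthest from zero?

x=5: ŷ = 10 + 0.5·5 = 12.5; e = 14.1 − 12.5 = 1.6
x=6: ŷ = 10 + 0.5·6 = 13; e = 13.4 − 13 = 0.4
x=7: ŷ = 10 + 0.5·7 = 13.5; e = 12.9 − 13.5 = -0.6
x=8: ŷ = 10 + 0.5·8 = 14; e = 12.2 − 14 = -1.8
x=9: ŷ = 10 + 0.5·9 = 14.5; e = 10.3 − 14.5 = -4.2
x=10: ŷ = 10 + 0.5·10 = 15; e = 19.6 − 15 = 4.6
Largest |e| is 4.6 at x = 10, residual 4.6.

e = 4.6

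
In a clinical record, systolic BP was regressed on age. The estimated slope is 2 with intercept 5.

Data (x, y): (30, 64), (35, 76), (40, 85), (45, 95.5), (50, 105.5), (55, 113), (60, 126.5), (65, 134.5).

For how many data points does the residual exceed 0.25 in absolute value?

x=30: ŷ = 5 + 2·30 = 65; e = 64 − 65 = -1
x=35: ŷ = 5 + 2·35 = 75; e = 76 − 75 = 1
x=40: ŷ = 5 + 2·40 = 85; e = 85 − 85 = 0
x=45: ŷ = 5 + 2·45 = 95; e = 95.5 − 95 = 0.5
x=50: ŷ = 5 + 2·50 = 105; e = 105.5 − 105 = 0.5
x=55: ŷ = 5 + 2·55 = 115; e = 113 − 115 = -2
x=60: ŷ = 5 + 2·60 = 125; e = 126.5 − 125 = 1.5
x=65: ŷ = 5 + 2·65 = 135; e = 134.5 − 135 = -0.5
|e| > 0.25: x=30 (|e|=1), x=35 (|e|=1), x=45 (|e|=0.5), x=50 (|e|=0.5), x=55 (|e|=2), x=60 (|e|=1.5), x=65 (|e|=0.5) → 7

7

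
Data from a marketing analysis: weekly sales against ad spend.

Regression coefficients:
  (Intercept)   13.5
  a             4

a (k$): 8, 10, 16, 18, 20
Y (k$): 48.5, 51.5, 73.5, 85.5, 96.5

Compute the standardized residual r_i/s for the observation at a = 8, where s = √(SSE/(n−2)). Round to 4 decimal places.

0.8429

a=8: Ŷ = 13.5 + 4·8 = 45.5; r = 48.5 − 45.5 = 3
a=10: Ŷ = 13.5 + 4·10 = 53.5; r = 51.5 − 53.5 = -2
a=16: Ŷ = 13.5 + 4·16 = 77.5; r = 73.5 − 77.5 = -4
a=18: Ŷ = 13.5 + 4·18 = 85.5; r = 85.5 − 85.5 = 0
a=20: Ŷ = 13.5 + 4·20 = 93.5; r = 96.5 − 93.5 = 3
SSE = 9 + 4 + 16 + 0 + 9 = 38
s = √(38/3) = 3.55903
r/s = 3 / 3.55903 = 0.8429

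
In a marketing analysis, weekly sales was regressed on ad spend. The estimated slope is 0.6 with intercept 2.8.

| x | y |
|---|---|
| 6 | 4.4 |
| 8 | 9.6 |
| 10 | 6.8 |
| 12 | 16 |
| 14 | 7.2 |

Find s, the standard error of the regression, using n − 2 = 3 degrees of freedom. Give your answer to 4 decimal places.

s = 4.6188

x=6: ŷ = 2.8 + 0.6·6 = 6.4; e = 4.4 − 6.4 = -2
x=8: ŷ = 2.8 + 0.6·8 = 7.6; e = 9.6 − 7.6 = 2
x=10: ŷ = 2.8 + 0.6·10 = 8.8; e = 6.8 − 8.8 = -2
x=12: ŷ = 2.8 + 0.6·12 = 10; e = 16 − 10 = 6
x=14: ŷ = 2.8 + 0.6·14 = 11.2; e = 7.2 − 11.2 = -4
SSE = 4 + 4 + 4 + 36 + 16 = 64
s = √(64/3) = √21.3333 ≈ 4.6188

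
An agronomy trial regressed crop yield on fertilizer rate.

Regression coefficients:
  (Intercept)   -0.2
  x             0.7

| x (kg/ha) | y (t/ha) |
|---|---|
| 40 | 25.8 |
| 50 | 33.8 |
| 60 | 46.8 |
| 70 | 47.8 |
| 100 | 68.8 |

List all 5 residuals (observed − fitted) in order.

-2, -1, 5, -1, -1

x=40: ŷ = -0.2 + 0.7·40 = 27.8; r = 25.8 − 27.8 = -2
x=50: ŷ = -0.2 + 0.7·50 = 34.8; r = 33.8 − 34.8 = -1
x=60: ŷ = -0.2 + 0.7·60 = 41.8; r = 46.8 − 41.8 = 5
x=70: ŷ = -0.2 + 0.7·70 = 48.8; r = 47.8 − 48.8 = -1
x=100: ŷ = -0.2 + 0.7·100 = 69.8; r = 68.8 − 69.8 = -1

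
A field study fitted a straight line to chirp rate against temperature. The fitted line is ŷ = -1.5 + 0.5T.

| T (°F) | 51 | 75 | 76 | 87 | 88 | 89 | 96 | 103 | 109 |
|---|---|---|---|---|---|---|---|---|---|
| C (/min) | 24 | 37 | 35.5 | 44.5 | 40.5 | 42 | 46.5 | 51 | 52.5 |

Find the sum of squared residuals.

T=51: ŷ = -1.5 + 0.5·51 = 24; r = 24 − 24 = 0
T=75: ŷ = -1.5 + 0.5·75 = 36; r = 37 − 36 = 1
T=76: ŷ = -1.5 + 0.5·76 = 36.5; r = 35.5 − 36.5 = -1
T=87: ŷ = -1.5 + 0.5·87 = 42; r = 44.5 − 42 = 2.5
T=88: ŷ = -1.5 + 0.5·88 = 42.5; r = 40.5 − 42.5 = -2
T=89: ŷ = -1.5 + 0.5·89 = 43; r = 42 − 43 = -1
T=96: ŷ = -1.5 + 0.5·96 = 46.5; r = 46.5 − 46.5 = 0
T=103: ŷ = -1.5 + 0.5·103 = 50; r = 51 − 50 = 1
T=109: ŷ = -1.5 + 0.5·109 = 53; r = 52.5 − 53 = -0.5
SSE = 0 + 1 + 1 + 6.25 + 4 + 1 + 0 + 1 + 0.25 = 14.5

SSE = 14.5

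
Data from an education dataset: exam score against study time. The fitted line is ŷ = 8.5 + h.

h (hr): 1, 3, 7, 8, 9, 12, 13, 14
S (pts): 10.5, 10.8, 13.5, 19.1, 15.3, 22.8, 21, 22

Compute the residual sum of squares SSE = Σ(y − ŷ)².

SSE = 22.88

h=1: ŷ = 8.5 + 1 = 9.5; r = 10.5 − 9.5 = 1
h=3: ŷ = 8.5 + 3 = 11.5; r = 10.8 − 11.5 = -0.7
h=7: ŷ = 8.5 + 7 = 15.5; r = 13.5 − 15.5 = -2
h=8: ŷ = 8.5 + 8 = 16.5; r = 19.1 − 16.5 = 2.6
h=9: ŷ = 8.5 + 9 = 17.5; r = 15.3 − 17.5 = -2.2
h=12: ŷ = 8.5 + 12 = 20.5; r = 22.8 − 20.5 = 2.3
h=13: ŷ = 8.5 + 13 = 21.5; r = 21 − 21.5 = -0.5
h=14: ŷ = 8.5 + 14 = 22.5; r = 22 − 22.5 = -0.5
SSE = 1 + 0.49 + 4 + 6.76 + 4.84 + 5.29 + 0.25 + 0.25 = 22.88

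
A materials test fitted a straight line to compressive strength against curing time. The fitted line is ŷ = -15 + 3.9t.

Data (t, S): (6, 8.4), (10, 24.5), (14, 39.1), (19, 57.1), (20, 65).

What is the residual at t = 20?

ŷ = -15 + 3.9·20 = 63
e = 65 − 63 = 2

e = 2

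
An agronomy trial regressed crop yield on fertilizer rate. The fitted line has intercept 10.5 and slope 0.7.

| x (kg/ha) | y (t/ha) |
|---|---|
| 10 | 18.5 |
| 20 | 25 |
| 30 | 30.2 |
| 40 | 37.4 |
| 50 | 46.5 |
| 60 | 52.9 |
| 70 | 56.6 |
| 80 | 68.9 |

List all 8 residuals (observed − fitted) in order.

x=10: ŷ = 10.5 + 0.7·10 = 17.5; r = 18.5 − 17.5 = 1
x=20: ŷ = 10.5 + 0.7·20 = 24.5; r = 25 − 24.5 = 0.5
x=30: ŷ = 10.5 + 0.7·30 = 31.5; r = 30.2 − 31.5 = -1.3
x=40: ŷ = 10.5 + 0.7·40 = 38.5; r = 37.4 − 38.5 = -1.1
x=50: ŷ = 10.5 + 0.7·50 = 45.5; r = 46.5 − 45.5 = 1
x=60: ŷ = 10.5 + 0.7·60 = 52.5; r = 52.9 − 52.5 = 0.4
x=70: ŷ = 10.5 + 0.7·70 = 59.5; r = 56.6 − 59.5 = -2.9
x=80: ŷ = 10.5 + 0.7·80 = 66.5; r = 68.9 − 66.5 = 2.4

1, 0.5, -1.3, -1.1, 1, 0.4, -2.9, 2.4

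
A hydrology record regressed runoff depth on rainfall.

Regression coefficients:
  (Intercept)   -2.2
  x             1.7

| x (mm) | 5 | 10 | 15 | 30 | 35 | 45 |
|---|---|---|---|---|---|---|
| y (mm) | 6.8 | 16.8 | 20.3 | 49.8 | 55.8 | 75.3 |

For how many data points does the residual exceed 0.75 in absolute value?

x=5: ŷ = -2.2 + 1.7·5 = 6.3; r = 6.8 − 6.3 = 0.5
x=10: ŷ = -2.2 + 1.7·10 = 14.8; r = 16.8 − 14.8 = 2
x=15: ŷ = -2.2 + 1.7·15 = 23.3; r = 20.3 − 23.3 = -3
x=30: ŷ = -2.2 + 1.7·30 = 48.8; r = 49.8 − 48.8 = 1
x=35: ŷ = -2.2 + 1.7·35 = 57.3; r = 55.8 − 57.3 = -1.5
x=45: ŷ = -2.2 + 1.7·45 = 74.3; r = 75.3 − 74.3 = 1
|r| > 0.75: x=10 (|r|=2), x=15 (|r|=3), x=30 (|r|=1), x=35 (|r|=1.5), x=45 (|r|=1) → 5

5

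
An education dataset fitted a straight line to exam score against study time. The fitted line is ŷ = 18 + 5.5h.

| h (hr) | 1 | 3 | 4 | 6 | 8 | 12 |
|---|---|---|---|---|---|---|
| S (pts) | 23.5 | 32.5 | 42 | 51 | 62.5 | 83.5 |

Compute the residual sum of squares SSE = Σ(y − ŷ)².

h=1: ŷ = 18 + 5.5·1 = 23.5; r = 23.5 − 23.5 = 0
h=3: ŷ = 18 + 5.5·3 = 34.5; r = 32.5 − 34.5 = -2
h=4: ŷ = 18 + 5.5·4 = 40; r = 42 − 40 = 2
h=6: ŷ = 18 + 5.5·6 = 51; r = 51 − 51 = 0
h=8: ŷ = 18 + 5.5·8 = 62; r = 62.5 − 62 = 0.5
h=12: ŷ = 18 + 5.5·12 = 84; r = 83.5 − 84 = -0.5
SSE = 0 + 4 + 4 + 0 + 0.25 + 0.25 = 8.5

SSE = 8.5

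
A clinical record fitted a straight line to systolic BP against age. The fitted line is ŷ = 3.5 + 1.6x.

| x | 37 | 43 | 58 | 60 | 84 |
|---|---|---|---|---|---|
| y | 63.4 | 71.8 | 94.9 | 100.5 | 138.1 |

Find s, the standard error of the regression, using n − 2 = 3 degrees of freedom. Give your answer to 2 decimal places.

x=37: ŷ = 3.5 + 1.6·37 = 62.7; e = 63.4 − 62.7 = 0.7
x=43: ŷ = 3.5 + 1.6·43 = 72.3; e = 71.8 − 72.3 = -0.5
x=58: ŷ = 3.5 + 1.6·58 = 96.3; e = 94.9 − 96.3 = -1.4
x=60: ŷ = 3.5 + 1.6·60 = 99.5; e = 100.5 − 99.5 = 1
x=84: ŷ = 3.5 + 1.6·84 = 137.9; e = 138.1 − 137.9 = 0.2
SSE = 0.49 + 0.25 + 1.96 + 1 + 0.04 = 3.74
s = √(3.74/3) = √1.24667 ≈ 1.12

s = 1.12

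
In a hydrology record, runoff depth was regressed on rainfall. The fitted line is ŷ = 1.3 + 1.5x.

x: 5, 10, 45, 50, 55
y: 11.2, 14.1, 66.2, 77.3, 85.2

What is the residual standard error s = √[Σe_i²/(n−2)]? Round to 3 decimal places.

x=5: ŷ = 1.3 + 1.5·5 = 8.8; e = 11.2 − 8.8 = 2.4
x=10: ŷ = 1.3 + 1.5·10 = 16.3; e = 14.1 − 16.3 = -2.2
x=45: ŷ = 1.3 + 1.5·45 = 68.8; e = 66.2 − 68.8 = -2.6
x=50: ŷ = 1.3 + 1.5·50 = 76.3; e = 77.3 − 76.3 = 1
x=55: ŷ = 1.3 + 1.5·55 = 83.8; e = 85.2 − 83.8 = 1.4
SSE = 5.76 + 4.84 + 6.76 + 1 + 1.96 = 20.32
s = √(20.32/3) = √6.77333 ≈ 2.603

s = 2.603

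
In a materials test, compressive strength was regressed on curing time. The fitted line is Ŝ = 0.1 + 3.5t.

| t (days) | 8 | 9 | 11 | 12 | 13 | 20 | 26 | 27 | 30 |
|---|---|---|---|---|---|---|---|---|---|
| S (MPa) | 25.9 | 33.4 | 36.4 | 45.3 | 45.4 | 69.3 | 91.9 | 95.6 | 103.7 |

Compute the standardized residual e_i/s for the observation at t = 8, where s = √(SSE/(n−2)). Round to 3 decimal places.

t=8: Ŝ = 0.1 + 3.5·8 = 28.1; e = 25.9 − 28.1 = -2.2
t=9: Ŝ = 0.1 + 3.5·9 = 31.6; e = 33.4 − 31.6 = 1.8
t=11: Ŝ = 0.1 + 3.5·11 = 38.6; e = 36.4 − 38.6 = -2.2
t=12: Ŝ = 0.1 + 3.5·12 = 42.1; e = 45.3 − 42.1 = 3.2
t=13: Ŝ = 0.1 + 3.5·13 = 45.6; e = 45.4 − 45.6 = -0.2
t=20: Ŝ = 0.1 + 3.5·20 = 70.1; e = 69.3 − 70.1 = -0.8
t=26: Ŝ = 0.1 + 3.5·26 = 91.1; e = 91.9 − 91.1 = 0.8
t=27: Ŝ = 0.1 + 3.5·27 = 94.6; e = 95.6 − 94.6 = 1
t=30: Ŝ = 0.1 + 3.5·30 = 105.1; e = 103.7 − 105.1 = -1.4
SSE = 4.84 + 3.24 + 4.84 + 10.24 + 0.04 + 0.64 + 0.64 + 1 + 1.96 = 27.44
s = √(27.44/7) = 1.9799
e/s = -2.2 / 1.9799 = -1.111

-1.111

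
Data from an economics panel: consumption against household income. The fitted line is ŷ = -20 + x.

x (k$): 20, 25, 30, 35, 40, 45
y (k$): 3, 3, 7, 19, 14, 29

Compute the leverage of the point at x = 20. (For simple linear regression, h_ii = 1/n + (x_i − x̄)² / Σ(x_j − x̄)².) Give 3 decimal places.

x̄ = (20 + 25 + 30 + 35 + 40 + 45)/6 = 32.5
Σ(x − x̄)² = 156.25 + 56.25 + 6.25 + 6.25 + 56.25 + 156.25 = 437.5
h = 1/6 + (-12.5)²/437.5 = 0.166667 + 0.357143 = 0.524

h = 0.524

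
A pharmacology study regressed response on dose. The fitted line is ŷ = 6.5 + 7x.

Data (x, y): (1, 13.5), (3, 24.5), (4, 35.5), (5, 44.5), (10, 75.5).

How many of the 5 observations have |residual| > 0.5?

x=1: ŷ = 6.5 + 7·1 = 13.5; r = 13.5 − 13.5 = 0
x=3: ŷ = 6.5 + 7·3 = 27.5; r = 24.5 − 27.5 = -3
x=4: ŷ = 6.5 + 7·4 = 34.5; r = 35.5 − 34.5 = 1
x=5: ŷ = 6.5 + 7·5 = 41.5; r = 44.5 − 41.5 = 3
x=10: ŷ = 6.5 + 7·10 = 76.5; r = 75.5 − 76.5 = -1
|r| > 0.5: x=3 (|r|=3), x=4 (|r|=1), x=5 (|r|=3), x=10 (|r|=1) → 4

4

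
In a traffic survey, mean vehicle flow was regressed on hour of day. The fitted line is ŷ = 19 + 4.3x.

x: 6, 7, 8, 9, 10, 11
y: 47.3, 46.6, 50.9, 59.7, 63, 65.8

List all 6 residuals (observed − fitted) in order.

2.5, -2.5, -2.5, 2, 1, -0.5

x=6: ŷ = 19 + 4.3·6 = 44.8; e = 47.3 − 44.8 = 2.5
x=7: ŷ = 19 + 4.3·7 = 49.1; e = 46.6 − 49.1 = -2.5
x=8: ŷ = 19 + 4.3·8 = 53.4; e = 50.9 − 53.4 = -2.5
x=9: ŷ = 19 + 4.3·9 = 57.7; e = 59.7 − 57.7 = 2
x=10: ŷ = 19 + 4.3·10 = 62; e = 63 − 62 = 1
x=11: ŷ = 19 + 4.3·11 = 66.3; e = 65.8 − 66.3 = -0.5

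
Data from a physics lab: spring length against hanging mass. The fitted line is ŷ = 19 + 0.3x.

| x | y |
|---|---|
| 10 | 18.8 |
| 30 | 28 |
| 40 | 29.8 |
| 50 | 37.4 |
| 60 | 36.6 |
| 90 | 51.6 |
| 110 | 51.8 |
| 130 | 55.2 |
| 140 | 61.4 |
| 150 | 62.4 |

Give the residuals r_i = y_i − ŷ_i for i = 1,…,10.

x=10: ŷ = 19 + 0.3·10 = 22; r = 18.8 − 22 = -3.2
x=30: ŷ = 19 + 0.3·30 = 28; r = 28 − 28 = 0
x=40: ŷ = 19 + 0.3·40 = 31; r = 29.8 − 31 = -1.2
x=50: ŷ = 19 + 0.3·50 = 34; r = 37.4 − 34 = 3.4
x=60: ŷ = 19 + 0.3·60 = 37; r = 36.6 − 37 = -0.4
x=90: ŷ = 19 + 0.3·90 = 46; r = 51.6 − 46 = 5.6
x=110: ŷ = 19 + 0.3·110 = 52; r = 51.8 − 52 = -0.2
x=130: ŷ = 19 + 0.3·130 = 58; r = 55.2 − 58 = -2.8
x=140: ŷ = 19 + 0.3·140 = 61; r = 61.4 − 61 = 0.4
x=150: ŷ = 19 + 0.3·150 = 64; r = 62.4 − 64 = -1.6

-3.2, 0, -1.2, 3.4, -0.4, 5.6, -0.2, -2.8, 0.4, -1.6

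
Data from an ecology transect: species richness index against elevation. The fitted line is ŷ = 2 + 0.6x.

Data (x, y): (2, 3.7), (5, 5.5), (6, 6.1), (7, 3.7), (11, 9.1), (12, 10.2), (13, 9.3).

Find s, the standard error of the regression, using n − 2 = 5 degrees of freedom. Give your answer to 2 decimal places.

x=2: ŷ = 2 + 0.6·2 = 3.2; e = 3.7 − 3.2 = 0.5
x=5: ŷ = 2 + 0.6·5 = 5; e = 5.5 − 5 = 0.5
x=6: ŷ = 2 + 0.6·6 = 5.6; e = 6.1 − 5.6 = 0.5
x=7: ŷ = 2 + 0.6·7 = 6.2; e = 3.7 − 6.2 = -2.5
x=11: ŷ = 2 + 0.6·11 = 8.6; e = 9.1 − 8.6 = 0.5
x=12: ŷ = 2 + 0.6·12 = 9.2; e = 10.2 − 9.2 = 1
x=13: ŷ = 2 + 0.6·13 = 9.8; e = 9.3 − 9.8 = -0.5
SSE = 0.25 + 0.25 + 0.25 + 6.25 + 0.25 + 1 + 0.25 = 8.5
s = √(8.5/5) = √1.7 ≈ 1.30

s = 1.30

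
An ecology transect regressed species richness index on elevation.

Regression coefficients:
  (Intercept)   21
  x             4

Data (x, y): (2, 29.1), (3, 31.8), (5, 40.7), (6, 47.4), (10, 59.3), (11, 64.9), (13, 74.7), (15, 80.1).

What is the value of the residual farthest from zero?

x=2: ŷ = 21 + 4·2 = 29; r = 29.1 − 29 = 0.1
x=3: ŷ = 21 + 4·3 = 33; r = 31.8 − 33 = -1.2
x=5: ŷ = 21 + 4·5 = 41; r = 40.7 − 41 = -0.3
x=6: ŷ = 21 + 4·6 = 45; r = 47.4 − 45 = 2.4
x=10: ŷ = 21 + 4·10 = 61; r = 59.3 − 61 = -1.7
x=11: ŷ = 21 + 4·11 = 65; r = 64.9 − 65 = -0.1
x=13: ŷ = 21 + 4·13 = 73; r = 74.7 − 73 = 1.7
x=15: ŷ = 21 + 4·15 = 81; r = 80.1 − 81 = -0.9
Largest |r| is 2.4 at x = 6, residual 2.4.

r = 2.4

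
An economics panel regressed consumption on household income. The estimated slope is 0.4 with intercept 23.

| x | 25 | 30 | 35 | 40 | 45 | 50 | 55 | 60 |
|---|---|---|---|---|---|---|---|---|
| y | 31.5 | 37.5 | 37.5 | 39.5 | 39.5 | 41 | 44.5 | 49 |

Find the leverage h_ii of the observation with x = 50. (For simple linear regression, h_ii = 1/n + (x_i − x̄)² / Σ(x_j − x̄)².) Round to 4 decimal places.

h = 0.1786

x̄ = (25 + 30 + 35 + 40 + 45 + 50 + 55 + 60)/8 = 42.5
Σ(x − x̄)² = 306.25 + 156.25 + 56.25 + 6.25 + 6.25 + 56.25 + 156.25 + 306.25 = 1050
h = 1/8 + (7.5)²/1050 = 0.125 + 0.0535714 = 0.1786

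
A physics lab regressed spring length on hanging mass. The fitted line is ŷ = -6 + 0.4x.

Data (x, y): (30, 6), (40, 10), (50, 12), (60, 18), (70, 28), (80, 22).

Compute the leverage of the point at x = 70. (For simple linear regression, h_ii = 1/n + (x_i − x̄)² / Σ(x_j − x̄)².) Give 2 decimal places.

h = 0.30

x̄ = (30 + 40 + 50 + 60 + 70 + 80)/6 = 55
Σ(x − x̄)² = 625 + 225 + 25 + 25 + 225 + 625 = 1750
h = 1/6 + (15)²/1750 = 0.166667 + 0.128571 = 0.30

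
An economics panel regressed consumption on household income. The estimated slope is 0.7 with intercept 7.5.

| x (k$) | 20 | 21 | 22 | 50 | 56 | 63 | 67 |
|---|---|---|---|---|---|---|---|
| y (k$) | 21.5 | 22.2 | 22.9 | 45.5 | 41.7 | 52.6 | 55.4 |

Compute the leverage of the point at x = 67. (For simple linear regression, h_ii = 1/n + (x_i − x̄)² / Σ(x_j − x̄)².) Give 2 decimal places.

h = 0.37

x̄ = (20 + 21 + 22 + 50 + 56 + 63 + 67)/7 = 42.7143
Σ(x − x̄)² = 515.939 + 471.51 + 429.082 + 53.0816 + 176.51 + 411.51 + 589.796 = 2647.43
h = 1/7 + (24.2857)²/2647.43 = 0.142857 + 0.222781 = 0.37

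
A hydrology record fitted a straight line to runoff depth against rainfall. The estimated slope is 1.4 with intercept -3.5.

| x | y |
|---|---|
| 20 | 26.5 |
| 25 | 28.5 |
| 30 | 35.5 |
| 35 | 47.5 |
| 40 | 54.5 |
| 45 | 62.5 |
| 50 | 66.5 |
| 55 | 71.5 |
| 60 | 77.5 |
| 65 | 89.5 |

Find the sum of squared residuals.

SSE = 56

x=20: ŷ = -3.5 + 1.4·20 = 24.5; e = 26.5 − 24.5 = 2
x=25: ŷ = -3.5 + 1.4·25 = 31.5; e = 28.5 − 31.5 = -3
x=30: ŷ = -3.5 + 1.4·30 = 38.5; e = 35.5 − 38.5 = -3
x=35: ŷ = -3.5 + 1.4·35 = 45.5; e = 47.5 − 45.5 = 2
x=40: ŷ = -3.5 + 1.4·40 = 52.5; e = 54.5 − 52.5 = 2
x=45: ŷ = -3.5 + 1.4·45 = 59.5; e = 62.5 − 59.5 = 3
x=50: ŷ = -3.5 + 1.4·50 = 66.5; e = 66.5 − 66.5 = 0
x=55: ŷ = -3.5 + 1.4·55 = 73.5; e = 71.5 − 73.5 = -2
x=60: ŷ = -3.5 + 1.4·60 = 80.5; e = 77.5 − 80.5 = -3
x=65: ŷ = -3.5 + 1.4·65 = 87.5; e = 89.5 − 87.5 = 2
SSE = 4 + 9 + 9 + 4 + 4 + 9 + 0 + 4 + 9 + 4 = 56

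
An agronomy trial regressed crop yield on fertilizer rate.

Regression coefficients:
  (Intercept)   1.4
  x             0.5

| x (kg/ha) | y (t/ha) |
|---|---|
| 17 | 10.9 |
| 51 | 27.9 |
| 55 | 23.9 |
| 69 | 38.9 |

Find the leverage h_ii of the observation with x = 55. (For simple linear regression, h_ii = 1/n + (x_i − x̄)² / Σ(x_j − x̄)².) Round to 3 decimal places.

x̄ = (17 + 51 + 55 + 69)/4 = 48
Σ(x − x̄)² = 961 + 9 + 49 + 441 = 1460
h = 1/4 + (7)²/1460 = 0.25 + 0.0335616 = 0.284

h = 0.284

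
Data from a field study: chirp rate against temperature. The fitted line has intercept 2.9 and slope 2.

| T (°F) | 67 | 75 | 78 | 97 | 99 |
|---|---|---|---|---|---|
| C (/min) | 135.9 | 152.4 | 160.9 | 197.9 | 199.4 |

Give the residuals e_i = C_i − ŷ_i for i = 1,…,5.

T=67: ŷ = 2.9 + 2·67 = 136.9; e = 135.9 − 136.9 = -1
T=75: ŷ = 2.9 + 2·75 = 152.9; e = 152.4 − 152.9 = -0.5
T=78: ŷ = 2.9 + 2·78 = 158.9; e = 160.9 − 158.9 = 2
T=97: ŷ = 2.9 + 2·97 = 196.9; e = 197.9 − 196.9 = 1
T=99: ŷ = 2.9 + 2·99 = 200.9; e = 199.4 − 200.9 = -1.5

-1, -0.5, 2, 1, -1.5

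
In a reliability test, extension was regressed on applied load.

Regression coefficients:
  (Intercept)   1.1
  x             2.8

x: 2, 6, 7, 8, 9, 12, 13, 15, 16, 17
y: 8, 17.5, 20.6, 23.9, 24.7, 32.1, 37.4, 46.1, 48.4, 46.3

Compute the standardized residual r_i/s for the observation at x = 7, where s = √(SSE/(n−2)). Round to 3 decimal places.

-0.050

x=2: ŷ = 1.1 + 2.8·2 = 6.7; r = 8 − 6.7 = 1.3
x=6: ŷ = 1.1 + 2.8·6 = 17.9; r = 17.5 − 17.9 = -0.4
x=7: ŷ = 1.1 + 2.8·7 = 20.7; r = 20.6 − 20.7 = -0.1
x=8: ŷ = 1.1 + 2.8·8 = 23.5; r = 23.9 − 23.5 = 0.4
x=9: ŷ = 1.1 + 2.8·9 = 26.3; r = 24.7 − 26.3 = -1.6
x=12: ŷ = 1.1 + 2.8·12 = 34.7; r = 32.1 − 34.7 = -2.6
x=13: ŷ = 1.1 + 2.8·13 = 37.5; r = 37.4 − 37.5 = -0.1
x=15: ŷ = 1.1 + 2.8·15 = 43.1; r = 46.1 − 43.1 = 3
x=16: ŷ = 1.1 + 2.8·16 = 45.9; r = 48.4 − 45.9 = 2.5
x=17: ŷ = 1.1 + 2.8·17 = 48.7; r = 46.3 − 48.7 = -2.4
SSE = 1.69 + 0.16 + 0.01 + 0.16 + 2.56 + 6.76 + 0.01 + 9 + 6.25 + 5.76 = 32.36
s = √(32.36/8) = 2.01122
r/s = -0.1 / 2.01122 = -0.050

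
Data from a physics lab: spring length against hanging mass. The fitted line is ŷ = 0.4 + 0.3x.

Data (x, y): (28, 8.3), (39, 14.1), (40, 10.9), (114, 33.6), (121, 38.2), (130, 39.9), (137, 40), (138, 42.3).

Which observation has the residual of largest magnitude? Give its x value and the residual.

x=28: ŷ = 0.4 + 0.3·28 = 8.8; r = 8.3 − 8.8 = -0.5
x=39: ŷ = 0.4 + 0.3·39 = 12.1; r = 14.1 − 12.1 = 2
x=40: ŷ = 0.4 + 0.3·40 = 12.4; r = 10.9 − 12.4 = -1.5
x=114: ŷ = 0.4 + 0.3·114 = 34.6; r = 33.6 − 34.6 = -1
x=121: ŷ = 0.4 + 0.3·121 = 36.7; r = 38.2 − 36.7 = 1.5
x=130: ŷ = 0.4 + 0.3·130 = 39.4; r = 39.9 − 39.4 = 0.5
x=137: ŷ = 0.4 + 0.3·137 = 41.5; r = 40 − 41.5 = -1.5
x=138: ŷ = 0.4 + 0.3·138 = 41.8; r = 42.3 − 41.8 = 0.5
Largest |r| is 2 at x = 39, residual 2.

x = 39, r = 2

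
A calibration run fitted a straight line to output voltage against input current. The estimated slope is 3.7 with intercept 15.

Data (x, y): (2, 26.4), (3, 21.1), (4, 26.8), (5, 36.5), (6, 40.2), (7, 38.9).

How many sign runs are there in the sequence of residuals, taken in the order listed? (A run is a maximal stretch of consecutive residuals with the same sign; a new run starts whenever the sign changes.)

x=2: ŷ = 15 + 3.7·2 = 22.4; e = 26.4 − 22.4 = 4
x=3: ŷ = 15 + 3.7·3 = 26.1; e = 21.1 − 26.1 = -5
x=4: ŷ = 15 + 3.7·4 = 29.8; e = 26.8 − 29.8 = -3
x=5: ŷ = 15 + 3.7·5 = 33.5; e = 36.5 − 33.5 = 3
x=6: ŷ = 15 + 3.7·6 = 37.2; e = 40.2 − 37.2 = 3
x=7: ŷ = 15 + 3.7·7 = 40.9; e = 38.9 − 40.9 = -2
Signs: + − − + + −
Runs: +×1, −×2, +×2, −×1 → 4

4 runs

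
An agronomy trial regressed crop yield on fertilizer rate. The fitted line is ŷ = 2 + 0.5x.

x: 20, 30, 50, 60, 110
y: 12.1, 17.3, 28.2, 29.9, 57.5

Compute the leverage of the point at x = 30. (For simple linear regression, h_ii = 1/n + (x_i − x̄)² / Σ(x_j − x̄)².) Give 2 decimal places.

x̄ = (20 + 30 + 50 + 60 + 110)/5 = 54
Σ(x − x̄)² = 1156 + 576 + 16 + 36 + 3136 = 4920
h = 1/5 + (-24)²/4920 = 0.2 + 0.117073 = 0.32

h = 0.32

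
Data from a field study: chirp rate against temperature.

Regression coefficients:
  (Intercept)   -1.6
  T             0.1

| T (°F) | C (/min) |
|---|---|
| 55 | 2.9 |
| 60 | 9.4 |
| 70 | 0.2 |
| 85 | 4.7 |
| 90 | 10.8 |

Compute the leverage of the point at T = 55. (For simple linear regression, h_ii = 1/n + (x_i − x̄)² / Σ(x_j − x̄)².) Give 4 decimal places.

T̄ = (55 + 60 + 70 + 85 + 90)/5 = 72
Σ(T − T̄)² = 289 + 144 + 4 + 169 + 324 = 930
h = 1/5 + (-17)²/930 = 0.2 + 0.310753 = 0.5108

h = 0.5108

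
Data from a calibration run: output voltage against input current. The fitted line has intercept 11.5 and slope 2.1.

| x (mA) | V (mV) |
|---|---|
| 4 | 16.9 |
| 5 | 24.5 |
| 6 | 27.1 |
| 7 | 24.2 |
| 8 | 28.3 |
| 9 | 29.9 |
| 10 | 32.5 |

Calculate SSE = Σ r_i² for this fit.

x=4: ŷ = 11.5 + 2.1·4 = 19.9; r = 16.9 − 19.9 = -3
x=5: ŷ = 11.5 + 2.1·5 = 22; r = 24.5 − 22 = 2.5
x=6: ŷ = 11.5 + 2.1·6 = 24.1; r = 27.1 − 24.1 = 3
x=7: ŷ = 11.5 + 2.1·7 = 26.2; r = 24.2 − 26.2 = -2
x=8: ŷ = 11.5 + 2.1·8 = 28.3; r = 28.3 − 28.3 = 0
x=9: ŷ = 11.5 + 2.1·9 = 30.4; r = 29.9 − 30.4 = -0.5
x=10: ŷ = 11.5 + 2.1·10 = 32.5; r = 32.5 − 32.5 = 0
SSE = 9 + 6.25 + 9 + 4 + 0 + 0.25 + 0 = 28.5

SSE = 28.5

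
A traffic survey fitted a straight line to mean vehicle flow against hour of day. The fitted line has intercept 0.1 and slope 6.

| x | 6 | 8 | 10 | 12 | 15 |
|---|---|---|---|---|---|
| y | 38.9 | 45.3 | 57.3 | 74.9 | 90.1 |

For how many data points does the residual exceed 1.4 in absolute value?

4

x=6: ŷ = 0.1 + 6·6 = 36.1; e = 38.9 − 36.1 = 2.8
x=8: ŷ = 0.1 + 6·8 = 48.1; e = 45.3 − 48.1 = -2.8
x=10: ŷ = 0.1 + 6·10 = 60.1; e = 57.3 − 60.1 = -2.8
x=12: ŷ = 0.1 + 6·12 = 72.1; e = 74.9 − 72.1 = 2.8
x=15: ŷ = 0.1 + 6·15 = 90.1; e = 90.1 − 90.1 = 0
|e| > 1.4: x=6 (|e|=2.8), x=8 (|e|=2.8), x=10 (|e|=2.8), x=12 (|e|=2.8) → 4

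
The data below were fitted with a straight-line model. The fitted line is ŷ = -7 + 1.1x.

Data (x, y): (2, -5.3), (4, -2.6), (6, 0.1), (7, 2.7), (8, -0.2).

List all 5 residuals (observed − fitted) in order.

-0.5, 0, 0.5, 2, -2

x=2: ŷ = -7 + 1.1·2 = -4.8; r = -5.3 − (-4.8) = -0.5
x=4: ŷ = -7 + 1.1·4 = -2.6; r = -2.6 − (-2.6) = 0
x=6: ŷ = -7 + 1.1·6 = -0.4; r = 0.1 − (-0.4) = 0.5
x=7: ŷ = -7 + 1.1·7 = 0.7; r = 2.7 − 0.7 = 2
x=8: ŷ = -7 + 1.1·8 = 1.8; r = -0.2 − 1.8 = -2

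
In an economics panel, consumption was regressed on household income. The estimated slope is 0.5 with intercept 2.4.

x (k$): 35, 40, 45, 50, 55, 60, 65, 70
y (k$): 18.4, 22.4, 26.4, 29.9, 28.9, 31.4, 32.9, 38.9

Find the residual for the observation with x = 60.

ŷ = 2.4 + 0.5·60 = 32.4
e = 31.4 − 32.4 = -1

e = -1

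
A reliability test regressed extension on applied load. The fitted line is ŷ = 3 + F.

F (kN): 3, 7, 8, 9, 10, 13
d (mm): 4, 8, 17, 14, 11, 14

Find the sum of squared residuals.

F=3: ŷ = 3 + 3 = 6; r = 4 − 6 = -2
F=7: ŷ = 3 + 7 = 10; r = 8 − 10 = -2
F=8: ŷ = 3 + 8 = 11; r = 17 − 11 = 6
F=9: ŷ = 3 + 9 = 12; r = 14 − 12 = 2
F=10: ŷ = 3 + 10 = 13; r = 11 − 13 = -2
F=13: ŷ = 3 + 13 = 16; r = 14 − 16 = -2
SSE = 4 + 4 + 36 + 4 + 4 + 4 = 56

SSE = 56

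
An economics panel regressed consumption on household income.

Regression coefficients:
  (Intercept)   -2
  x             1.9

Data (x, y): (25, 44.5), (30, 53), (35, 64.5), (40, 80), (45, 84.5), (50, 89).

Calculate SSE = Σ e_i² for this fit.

x=25: ŷ = -2 + 1.9·25 = 45.5; e = 44.5 − 45.5 = -1
x=30: ŷ = -2 + 1.9·30 = 55; e = 53 − 55 = -2
x=35: ŷ = -2 + 1.9·35 = 64.5; e = 64.5 − 64.5 = 0
x=40: ŷ = -2 + 1.9·40 = 74; e = 80 − 74 = 6
x=45: ŷ = -2 + 1.9·45 = 83.5; e = 84.5 − 83.5 = 1
x=50: ŷ = -2 + 1.9·50 = 93; e = 89 − 93 = -4
SSE = 1 + 4 + 0 + 36 + 1 + 16 = 58

SSE = 58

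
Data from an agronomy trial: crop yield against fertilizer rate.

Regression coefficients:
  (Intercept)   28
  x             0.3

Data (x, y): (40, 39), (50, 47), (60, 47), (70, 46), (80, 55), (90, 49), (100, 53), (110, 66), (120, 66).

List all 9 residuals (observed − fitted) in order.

x=40: ŷ = 28 + 0.3·40 = 40; e = 39 − 40 = -1
x=50: ŷ = 28 + 0.3·50 = 43; e = 47 − 43 = 4
x=60: ŷ = 28 + 0.3·60 = 46; e = 47 − 46 = 1
x=70: ŷ = 28 + 0.3·70 = 49; e = 46 − 49 = -3
x=80: ŷ = 28 + 0.3·80 = 52; e = 55 − 52 = 3
x=90: ŷ = 28 + 0.3·90 = 55; e = 49 − 55 = -6
x=100: ŷ = 28 + 0.3·100 = 58; e = 53 − 58 = -5
x=110: ŷ = 28 + 0.3·110 = 61; e = 66 − 61 = 5
x=120: ŷ = 28 + 0.3·120 = 64; e = 66 − 64 = 2

-1, 4, 1, -3, 3, -6, -5, 5, 2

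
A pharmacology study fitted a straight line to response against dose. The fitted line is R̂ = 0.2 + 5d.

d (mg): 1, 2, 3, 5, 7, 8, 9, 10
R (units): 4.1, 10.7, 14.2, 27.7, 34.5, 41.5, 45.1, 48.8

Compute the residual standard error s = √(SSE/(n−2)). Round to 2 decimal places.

s = 1.46

d=1: R̂ = 0.2 + 5·1 = 5.2; e = 4.1 − 5.2 = -1.1
d=2: R̂ = 0.2 + 5·2 = 10.2; e = 10.7 − 10.2 = 0.5
d=3: R̂ = 0.2 + 5·3 = 15.2; e = 14.2 − 15.2 = -1
d=5: R̂ = 0.2 + 5·5 = 25.2; e = 27.7 − 25.2 = 2.5
d=7: R̂ = 0.2 + 5·7 = 35.2; e = 34.5 − 35.2 = -0.7
d=8: R̂ = 0.2 + 5·8 = 40.2; e = 41.5 − 40.2 = 1.3
d=9: R̂ = 0.2 + 5·9 = 45.2; e = 45.1 − 45.2 = -0.1
d=10: R̂ = 0.2 + 5·10 = 50.2; e = 48.8 − 50.2 = -1.4
SSE = 1.21 + 0.25 + 1 + 6.25 + 0.49 + 1.69 + 0.01 + 1.96 = 12.86
s = √(12.86/6) = √2.14333 ≈ 1.46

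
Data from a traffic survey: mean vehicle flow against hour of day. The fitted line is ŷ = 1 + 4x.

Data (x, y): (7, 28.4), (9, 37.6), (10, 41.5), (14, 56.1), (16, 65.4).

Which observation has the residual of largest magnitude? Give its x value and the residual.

x=7: ŷ = 1 + 4·7 = 29; r = 28.4 − 29 = -0.6
x=9: ŷ = 1 + 4·9 = 37; r = 37.6 − 37 = 0.6
x=10: ŷ = 1 + 4·10 = 41; r = 41.5 − 41 = 0.5
x=14: ŷ = 1 + 4·14 = 57; r = 56.1 − 57 = -0.9
x=16: ŷ = 1 + 4·16 = 65; r = 65.4 − 65 = 0.4
Largest |r| is 0.9 at x = 14, residual -0.9.

x = 14, r = -0.9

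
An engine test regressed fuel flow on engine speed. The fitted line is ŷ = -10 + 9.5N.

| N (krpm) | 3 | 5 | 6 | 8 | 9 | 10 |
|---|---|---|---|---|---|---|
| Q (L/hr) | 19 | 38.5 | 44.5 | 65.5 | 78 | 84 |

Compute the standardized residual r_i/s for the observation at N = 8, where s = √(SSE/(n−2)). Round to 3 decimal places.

-0.258

N=3: ŷ = -10 + 9.5·3 = 18.5; r = 19 − 18.5 = 0.5
N=5: ŷ = -10 + 9.5·5 = 37.5; r = 38.5 − 37.5 = 1
N=6: ŷ = -10 + 9.5·6 = 47; r = 44.5 − 47 = -2.5
N=8: ŷ = -10 + 9.5·8 = 66; r = 65.5 − 66 = -0.5
N=9: ŷ = -10 + 9.5·9 = 75.5; r = 78 − 75.5 = 2.5
N=10: ŷ = -10 + 9.5·10 = 85; r = 84 − 85 = -1
SSE = 0.25 + 1 + 6.25 + 0.25 + 6.25 + 1 = 15
s = √(15/4) = 1.93649
r/s = -0.5 / 1.93649 = -0.258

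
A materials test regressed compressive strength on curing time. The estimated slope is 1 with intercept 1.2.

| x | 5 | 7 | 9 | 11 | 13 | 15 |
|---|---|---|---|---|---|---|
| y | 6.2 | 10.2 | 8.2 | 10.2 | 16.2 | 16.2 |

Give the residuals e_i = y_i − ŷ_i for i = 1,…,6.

x=5: ŷ = 1.2 + 5 = 6.2; e = 6.2 − 6.2 = 0
x=7: ŷ = 1.2 + 7 = 8.2; e = 10.2 − 8.2 = 2
x=9: ŷ = 1.2 + 9 = 10.2; e = 8.2 − 10.2 = -2
x=11: ŷ = 1.2 + 11 = 12.2; e = 10.2 − 12.2 = -2
x=13: ŷ = 1.2 + 13 = 14.2; e = 16.2 − 14.2 = 2
x=15: ŷ = 1.2 + 15 = 16.2; e = 16.2 − 16.2 = 0

0, 2, -2, -2, 2, 0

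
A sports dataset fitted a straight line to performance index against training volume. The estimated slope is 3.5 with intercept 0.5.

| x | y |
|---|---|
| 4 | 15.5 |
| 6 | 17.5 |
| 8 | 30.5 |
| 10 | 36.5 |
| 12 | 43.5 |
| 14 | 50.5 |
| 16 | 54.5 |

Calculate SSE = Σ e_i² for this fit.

SSE = 28

x=4: ŷ = 0.5 + 3.5·4 = 14.5; e = 15.5 − 14.5 = 1
x=6: ŷ = 0.5 + 3.5·6 = 21.5; e = 17.5 − 21.5 = -4
x=8: ŷ = 0.5 + 3.5·8 = 28.5; e = 30.5 − 28.5 = 2
x=10: ŷ = 0.5 + 3.5·10 = 35.5; e = 36.5 − 35.5 = 1
x=12: ŷ = 0.5 + 3.5·12 = 42.5; e = 43.5 − 42.5 = 1
x=14: ŷ = 0.5 + 3.5·14 = 49.5; e = 50.5 − 49.5 = 1
x=16: ŷ = 0.5 + 3.5·16 = 56.5; e = 54.5 − 56.5 = -2
SSE = 1 + 16 + 4 + 1 + 1 + 1 + 4 = 28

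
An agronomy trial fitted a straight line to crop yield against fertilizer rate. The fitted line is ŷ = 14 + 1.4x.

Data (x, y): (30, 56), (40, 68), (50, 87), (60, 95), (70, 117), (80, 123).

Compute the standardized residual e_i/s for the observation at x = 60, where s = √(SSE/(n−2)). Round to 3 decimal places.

x=30: ŷ = 14 + 1.4·30 = 56; e = 56 − 56 = 0
x=40: ŷ = 14 + 1.4·40 = 70; e = 68 − 70 = -2
x=50: ŷ = 14 + 1.4·50 = 84; e = 87 − 84 = 3
x=60: ŷ = 14 + 1.4·60 = 98; e = 95 − 98 = -3
x=70: ŷ = 14 + 1.4·70 = 112; e = 117 − 112 = 5
x=80: ŷ = 14 + 1.4·80 = 126; e = 123 − 126 = -3
SSE = 0 + 4 + 9 + 9 + 25 + 9 = 56
s = √(56/4) = 3.74166
e/s = -3 / 3.74166 = -0.802

-0.802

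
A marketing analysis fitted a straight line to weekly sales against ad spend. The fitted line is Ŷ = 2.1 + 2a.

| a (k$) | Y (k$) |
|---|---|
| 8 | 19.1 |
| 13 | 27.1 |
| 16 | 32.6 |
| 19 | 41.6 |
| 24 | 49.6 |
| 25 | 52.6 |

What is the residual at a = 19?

Ŷ = 2.1 + 2·19 = 40.1
e = 41.6 − 40.1 = 1.5

e = 1.5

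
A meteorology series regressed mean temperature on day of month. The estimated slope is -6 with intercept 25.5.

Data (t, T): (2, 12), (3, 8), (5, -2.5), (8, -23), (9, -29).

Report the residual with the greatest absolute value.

r = 2

t=2: T̂ = 25.5 − 6·2 = 13.5; r = 12 − 13.5 = -1.5
t=3: T̂ = 25.5 − 6·3 = 7.5; r = 8 − 7.5 = 0.5
t=5: T̂ = 25.5 − 6·5 = -4.5; r = -2.5 − (-4.5) = 2
t=8: T̂ = 25.5 − 6·8 = -22.5; r = -23 − (-22.5) = -0.5
t=9: T̂ = 25.5 − 6·9 = -28.5; r = -29 − (-28.5) = -0.5
Largest |r| is 2 at t = 5, residual 2.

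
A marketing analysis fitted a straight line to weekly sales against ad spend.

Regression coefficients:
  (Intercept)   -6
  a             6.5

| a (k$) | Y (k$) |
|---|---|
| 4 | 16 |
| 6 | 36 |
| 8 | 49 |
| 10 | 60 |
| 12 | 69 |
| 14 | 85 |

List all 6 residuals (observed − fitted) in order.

a=4: ŷ = -6 + 6.5·4 = 20; e = 16 − 20 = -4
a=6: ŷ = -6 + 6.5·6 = 33; e = 36 − 33 = 3
a=8: ŷ = -6 + 6.5·8 = 46; e = 49 − 46 = 3
a=10: ŷ = -6 + 6.5·10 = 59; e = 60 − 59 = 1
a=12: ŷ = -6 + 6.5·12 = 72; e = 69 − 72 = -3
a=14: ŷ = -6 + 6.5·14 = 85; e = 85 − 85 = 0

-4, 3, 3, 1, -3, 0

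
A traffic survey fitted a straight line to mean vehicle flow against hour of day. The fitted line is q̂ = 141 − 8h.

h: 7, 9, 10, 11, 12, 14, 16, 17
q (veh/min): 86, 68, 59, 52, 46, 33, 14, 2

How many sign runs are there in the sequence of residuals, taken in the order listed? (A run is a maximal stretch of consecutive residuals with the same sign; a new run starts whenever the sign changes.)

h=7: q̂ = 141 − 8·7 = 85; e = 86 − 85 = 1
h=9: q̂ = 141 − 8·9 = 69; e = 68 − 69 = -1
h=10: q̂ = 141 − 8·10 = 61; e = 59 − 61 = -2
h=11: q̂ = 141 − 8·11 = 53; e = 52 − 53 = -1
h=12: q̂ = 141 − 8·12 = 45; e = 46 − 45 = 1
h=14: q̂ = 141 − 8·14 = 29; e = 33 − 29 = 4
h=16: q̂ = 141 − 8·16 = 13; e = 14 − 13 = 1
h=17: q̂ = 141 − 8·17 = 5; e = 2 − 5 = -3
Signs: + − − − + + + −
Runs: +×1, −×3, +×3, −×1 → 4

4 runs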